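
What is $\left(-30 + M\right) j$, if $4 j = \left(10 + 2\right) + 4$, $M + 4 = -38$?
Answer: $-288$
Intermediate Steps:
$M = -42$ ($M = -4 - 38 = -42$)
$j = 4$ ($j = \frac{\left(10 + 2\right) + 4}{4} = \frac{12 + 4}{4} = \frac{1}{4} \cdot 16 = 4$)
$\left(-30 + M\right) j = \left(-30 - 42\right) 4 = \left(-72\right) 4 = -288$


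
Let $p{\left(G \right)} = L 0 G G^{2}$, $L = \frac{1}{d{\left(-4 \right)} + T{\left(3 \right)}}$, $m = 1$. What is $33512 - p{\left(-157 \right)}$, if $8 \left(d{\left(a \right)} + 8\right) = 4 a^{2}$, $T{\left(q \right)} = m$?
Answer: $33512$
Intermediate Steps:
$T{\left(q \right)} = 1$
$d{\left(a \right)} = -8 + \frac{a^{2}}{2}$ ($d{\left(a \right)} = -8 + \frac{4 a^{2}}{8} = -8 + \frac{a^{2}}{2}$)
$L = 1$ ($L = \frac{1}{\left(-8 + \frac{\left(-4\right)^{2}}{2}\right) + 1} = \frac{1}{\left(-8 + \frac{1}{2} \cdot 16\right) + 1} = \frac{1}{\left(-8 + 8\right) + 1} = \frac{1}{0 + 1} = 1^{-1} = 1$)
$p{\left(G \right)} = 0$ ($p{\left(G \right)} = 1 \cdot 0 G G^{2} = 0 G^{3} = 0$)
$33512 - p{\left(-157 \right)} = 33512 - 0 = 33512 + 0 = 33512$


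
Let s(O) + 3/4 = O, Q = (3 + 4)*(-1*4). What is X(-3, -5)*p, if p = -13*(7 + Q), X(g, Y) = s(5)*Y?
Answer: -23205/4 ≈ -5801.3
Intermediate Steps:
Q = -28 (Q = 7*(-4) = -28)
s(O) = -¾ + O
X(g, Y) = 17*Y/4 (X(g, Y) = (-¾ + 5)*Y = 17*Y/4)
p = 273 (p = -13*(7 - 28) = -13*(-21) = 273)
X(-3, -5)*p = ((17/4)*(-5))*273 = -85/4*273 = -23205/4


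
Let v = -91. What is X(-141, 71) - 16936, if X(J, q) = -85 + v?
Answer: -17112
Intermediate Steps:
X(J, q) = -176 (X(J, q) = -85 - 91 = -176)
X(-141, 71) - 16936 = -176 - 16936 = -17112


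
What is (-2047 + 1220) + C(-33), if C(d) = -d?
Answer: -794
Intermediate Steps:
(-2047 + 1220) + C(-33) = (-2047 + 1220) - 1*(-33) = -827 + 33 = -794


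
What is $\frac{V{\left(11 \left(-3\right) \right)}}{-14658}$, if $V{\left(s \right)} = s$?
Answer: $\frac{11}{4886} \approx 0.0022513$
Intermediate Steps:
$\frac{V{\left(11 \left(-3\right) \right)}}{-14658} = \frac{11 \left(-3\right)}{-14658} = \left(-33\right) \left(- \frac{1}{14658}\right) = \frac{11}{4886}$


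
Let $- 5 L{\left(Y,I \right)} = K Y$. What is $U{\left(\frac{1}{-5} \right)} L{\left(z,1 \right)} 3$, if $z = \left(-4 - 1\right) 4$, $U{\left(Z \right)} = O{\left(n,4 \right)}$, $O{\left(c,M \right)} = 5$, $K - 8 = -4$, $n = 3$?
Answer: $240$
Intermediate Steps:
$K = 4$ ($K = 8 - 4 = 4$)
$U{\left(Z \right)} = 5$
$z = -20$ ($z = \left(-5\right) 4 = -20$)
$L{\left(Y,I \right)} = - \frac{4 Y}{5}$
$U{\left(\frac{1}{-5} \right)} L{\left(z,1 \right)} 3 = 5 \left(\left(- \frac{4}{5}\right) \left(-20\right)\right) 3 = 5 \cdot 16 \cdot 3 = 80 \cdot 3 = 240$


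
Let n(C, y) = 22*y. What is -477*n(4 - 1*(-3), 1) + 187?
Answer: -10307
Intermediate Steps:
-477*n(4 - 1*(-3), 1) + 187 = -10494 + 187 = -10307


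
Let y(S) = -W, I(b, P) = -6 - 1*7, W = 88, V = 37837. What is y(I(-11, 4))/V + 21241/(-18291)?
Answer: -805305325/692076567 ≈ -1.1636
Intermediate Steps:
I(b, P) = -13 (I(b, P) = -6 - 7 = -13)
y(S) = -88 (y(S) = -1*88 = -88)
y(I(-11, 4))/V + 21241/(-18291) = -88/37837 + 21241/(-18291) = -88*1/37837 + 21241*(-1/18291) = -88/37837 - 21241/18291 = -805305325/692076567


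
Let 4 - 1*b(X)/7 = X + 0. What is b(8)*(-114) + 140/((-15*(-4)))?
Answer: 9583/3 ≈ 3194.3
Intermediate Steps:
b(X) = 28 - 7*X (b(X) = 28 - 7*(X + 0) = 28 - 7*X)
b(8)*(-114) + 140/((-15*(-4))) = (28 - 7*8)*(-114) + 140/((-15*(-4))) = (28 - 56)*(-114) + 140/60 = -28*(-114) + 140*(1/60) = 3192 + 7/3 = 9583/3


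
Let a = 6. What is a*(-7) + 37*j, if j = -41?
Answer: -1559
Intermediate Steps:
a*(-7) + 37*j = 6*(-7) + 37*(-41) = -42 - 1517 = -1559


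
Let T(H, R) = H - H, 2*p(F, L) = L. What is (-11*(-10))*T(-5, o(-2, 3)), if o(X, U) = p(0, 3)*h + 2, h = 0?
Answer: 0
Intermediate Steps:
p(F, L) = L/2
o(X, U) = 2 (o(X, U) = ((1/2)*3)*0 + 2 = (3/2)*0 + 2 = 0 + 2 = 2)
T(H, R) = 0
(-11*(-10))*T(-5, o(-2, 3)) = -11*(-10)*0 = 110*0 = 0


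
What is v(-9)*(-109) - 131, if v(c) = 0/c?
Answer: -131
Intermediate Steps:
v(c) = 0
v(-9)*(-109) - 131 = 0*(-109) - 131 = 0 - 131 = -131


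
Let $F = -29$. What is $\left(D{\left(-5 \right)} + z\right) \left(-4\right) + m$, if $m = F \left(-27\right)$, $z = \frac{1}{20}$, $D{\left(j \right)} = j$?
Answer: $\frac{4014}{5} \approx 802.8$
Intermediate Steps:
$z = \frac{1}{20} \approx 0.05$
$m = 783$ ($m = \left(-29\right) \left(-27\right) = 783$)
$\left(D{\left(-5 \right)} + z\right) \left(-4\right) + m = \left(-5 + \frac{1}{20}\right) \left(-4\right) + 783 = \left(- \frac{99}{20}\right) \left(-4\right) + 783 = \frac{99}{5} + 783 = \frac{4014}{5}$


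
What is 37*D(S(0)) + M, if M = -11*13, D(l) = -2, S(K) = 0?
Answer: -217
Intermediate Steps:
M = -143
37*D(S(0)) + M = 37*(-2) - 143 = -74 - 143 = -217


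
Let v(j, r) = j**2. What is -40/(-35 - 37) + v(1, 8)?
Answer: 14/9 ≈ 1.5556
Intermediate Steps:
-40/(-35 - 37) + v(1, 8) = -40/(-35 - 37) + 1**2 = -40/(-72) + 1 = -1/72*(-40) + 1 = 5/9 + 1 = 14/9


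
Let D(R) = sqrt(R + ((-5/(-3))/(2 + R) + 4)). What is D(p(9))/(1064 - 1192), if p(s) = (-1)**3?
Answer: -sqrt(42)/384 ≈ -0.016877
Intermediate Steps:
p(s) = -1
D(R) = sqrt(4 + R + 5/(3*(2 + R))) (D(R) = sqrt(R + ((-5*(-1/3))/(2 + R) + 4)) = sqrt(R + (5/(3*(2 + R)) + 4)) = sqrt(R + (4 + 5/(3*(2 + R)))) = sqrt(4 + R + 5/(3*(2 + R))))
D(p(9))/(1064 - 1192) = (sqrt(36 + 9*(-1) + 15/(2 - 1))/3)/(1064 - 1192) = (sqrt(36 - 9 + 15/1)/3)/(-128) = (sqrt(36 - 9 + 15*1)/3)*(-1/128) = (sqrt(36 - 9 + 15)/3)*(-1/128) = (sqrt(42)/3)*(-1/128) = -sqrt(42)/384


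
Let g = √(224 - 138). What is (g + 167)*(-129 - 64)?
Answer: -32231 - 193*√86 ≈ -34021.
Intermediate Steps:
g = √86 ≈ 9.2736
(g + 167)*(-129 - 64) = (√86 + 167)*(-129 - 64) = (167 + √86)*(-193) = -32231 - 193*√86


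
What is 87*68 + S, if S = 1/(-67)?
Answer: 396371/67 ≈ 5916.0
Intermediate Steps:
S = -1/67 ≈ -0.014925
87*68 + S = 87*68 - 1/67 = 5916 - 1/67 = 396371/67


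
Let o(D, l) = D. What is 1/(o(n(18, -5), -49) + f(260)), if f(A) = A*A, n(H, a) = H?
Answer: 1/67618 ≈ 1.4789e-5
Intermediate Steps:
f(A) = A²
1/(o(n(18, -5), -49) + f(260)) = 1/(18 + 260²) = 1/(18 + 67600) = 1/67618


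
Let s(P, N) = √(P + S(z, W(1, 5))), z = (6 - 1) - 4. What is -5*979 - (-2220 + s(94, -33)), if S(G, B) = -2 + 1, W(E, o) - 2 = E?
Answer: -2675 - √93 ≈ -2684.6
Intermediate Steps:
W(E, o) = 2 + E
z = 1 (z = 5 - 4 = 1)
S(G, B) = -1
s(P, N) = √(-1 + P) (s(P, N) = √(P - 1) = √(-1 + P))
-5*979 - (-2220 + s(94, -33)) = -5*979 - (-2220 + √(-1 + 94)) = -4895 - (-2220 + √93) = -4895 + (2220 - √93) = -2675 - √93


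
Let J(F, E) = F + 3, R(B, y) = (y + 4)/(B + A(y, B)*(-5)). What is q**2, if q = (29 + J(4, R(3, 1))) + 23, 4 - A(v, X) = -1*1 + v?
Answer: 3481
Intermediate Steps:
A(v, X) = 5 - v (A(v, X) = 4 - (-1*1 + v) = 4 - (-1 + v) = 4 + (1 - v) = 5 - v)
R(B, y) = (4 + y)/(-25 + B + 5*y) (R(B, y) = (y + 4)/(B + (5 - y)*(-5)) = (4 + y)/(B + (-25 + 5*y)) = (4 + y)/(-25 + B + 5*y))
J(F, E) = 3 + F
q = 59 (q = (29 + (3 + 4)) + 23 = (29 + 7) + 23 = 36 + 23 = 59)
q**2 = 59**2 = 3481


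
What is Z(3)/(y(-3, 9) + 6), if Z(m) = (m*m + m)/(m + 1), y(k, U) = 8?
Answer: 3/14 ≈ 0.21429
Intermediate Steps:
Z(m) = (m + m²)/(1 + m) (Z(m) = (m² + m)/(1 + m) = (m + m²)/(1 + m))
Z(3)/(y(-3, 9) + 6) = 3/(8 + 6) = 3/14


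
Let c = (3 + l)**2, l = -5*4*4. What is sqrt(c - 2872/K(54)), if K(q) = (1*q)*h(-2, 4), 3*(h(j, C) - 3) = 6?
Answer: sqrt(11984685)/45 ≈ 76.931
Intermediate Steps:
h(j, C) = 5 (h(j, C) = 3 + (1/3)*6 = 3 + 2 = 5)
l = -80 (l = -20*4 = -80)
c = 5929 (c = (3 - 80)**2 = (-77)**2 = 5929)
K(q) = 5*q (K(q) = (1*q)*5 = q*5 = 5*q)
sqrt(c - 2872/K(54)) = sqrt(5929 - 2872/(5*54)) = sqrt(5929 - 2872/270) = sqrt(5929 - 2872*1/270) = sqrt(5929 - 1436/135) = sqrt(798979/135) = sqrt(11984685)/45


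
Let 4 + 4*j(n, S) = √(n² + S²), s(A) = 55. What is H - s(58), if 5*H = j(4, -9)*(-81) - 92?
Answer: -286/5 - 81*√97/20 ≈ -97.088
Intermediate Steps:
j(n, S) = -1 + √(S² + n²)/4 (j(n, S) = -1 + √(n² + S²)/4 = -1 + √(S² + n²)/4)
H = -11/5 - 81*√97/20 (H = ((-1 + √((-9)² + 4²)/4)*(-81) - 92)/5 = ((-1 + √(81 + 16)/4)*(-81) - 92)/5 = ((-1 + √97/4)*(-81) - 92)/5 = ((81 - 81*√97/4) - 92)/5 = (-11 - 81*√97/4)/5 = -11/5 - 81*√97/20 ≈ -42.088)
H - s(58) = (-11/5 - 81*√97/20) - 1*55 = (-11/5 - 81*√97/20) - 55 = -286/5 - 81*√97/20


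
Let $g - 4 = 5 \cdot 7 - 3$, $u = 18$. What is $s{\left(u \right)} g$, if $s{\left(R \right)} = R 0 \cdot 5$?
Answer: $0$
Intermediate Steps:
$g = 36$ ($g = 4 + \left(5 \cdot 7 - 3\right) = 4 + \left(35 - 3\right) = 4 + 32 = 36$)
$s{\left(R \right)} = 0$ ($s{\left(R \right)} = 0 \cdot 5 = 0$)
$s{\left(u \right)} g = 0 \cdot 36 = 0$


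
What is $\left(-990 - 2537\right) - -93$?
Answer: $-3434$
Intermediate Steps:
$\left(-990 - 2537\right) - -93 = -3527 + \left(-17 + 110\right) = -3527 + 93 = -3434$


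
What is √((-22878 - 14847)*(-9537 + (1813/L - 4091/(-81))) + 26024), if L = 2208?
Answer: √981408086579814/1656 ≈ 18918.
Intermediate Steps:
√((-22878 - 14847)*(-9537 + (1813/L - 4091/(-81))) + 26024) = √((-22878 - 14847)*(-9537 + (1813/2208 - 4091/(-81))) + 26024) = √(-37725*(-9537 + (1813*(1/2208) - 4091*(-1/81))) + 26024) = √(-37725*(-9537 + (1813/2208 + 4091/81)) + 26024) = √(-37725*(-9537 + 3059927/59616) + 26024) = √(-37725*(-565497865/59616) + 26024) = √(7111135652375/19872 + 26024) = √(7111652801303/19872) = √981408086579814/1656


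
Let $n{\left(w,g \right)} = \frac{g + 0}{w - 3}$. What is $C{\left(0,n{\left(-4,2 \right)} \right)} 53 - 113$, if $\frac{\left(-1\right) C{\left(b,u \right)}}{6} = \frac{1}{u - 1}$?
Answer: $\frac{403}{3} \approx 134.33$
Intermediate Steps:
$n{\left(w,g \right)} = \frac{g}{-3 + w}$
$C{\left(b,u \right)} = - \frac{6}{-1 + u}$ ($C{\left(b,u \right)} = - \frac{6}{u - 1} = - \frac{6}{-1 + u}$)
$C{\left(0,n{\left(-4,2 \right)} \right)} 53 - 113 = - \frac{6}{-1 + \frac{2}{-3 - 4}} \cdot 53 - 113 = - \frac{6}{-1 + \frac{2}{-7}} \cdot 53 - 113 = - \frac{6}{-1 + 2 \left(- \frac{1}{7}\right)} 53 - 113 = - \frac{6}{-1 - \frac{2}{7}} \cdot 53 - 113 = - \frac{6}{- \frac{9}{7}} \cdot 53 - 113 = \left(-6\right) \left(- \frac{7}{9}\right) 53 - 113 = \frac{14}{3} \cdot 53 - 113 = \frac{742}{3} - 113 = \frac{403}{3}$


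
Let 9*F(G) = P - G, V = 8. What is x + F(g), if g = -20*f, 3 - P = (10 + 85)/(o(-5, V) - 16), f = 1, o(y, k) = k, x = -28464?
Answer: -227681/8 ≈ -28460.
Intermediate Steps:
P = 119/8 (P = 3 - (10 + 85)/(8 - 16) = 3 - 95/(-8) = 3 - 95*(-1)/8 = 3 - 1*(-95/8) = 3 + 95/8 = 119/8 ≈ 14.875)
g = -20 (g = -20*1 = -20)
F(G) = 119/72 - G/9 (F(G) = (119/8 - G)/9 = 119/72 - G/9)
x + F(g) = -28464 + (119/72 - ⅑*(-20)) = -28464 + (119/72 + 20/9) = -28464 + 31/8 = -227681/8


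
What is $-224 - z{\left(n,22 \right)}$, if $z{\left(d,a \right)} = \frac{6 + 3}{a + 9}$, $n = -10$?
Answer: $- \frac{6953}{31} \approx -224.29$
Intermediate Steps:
$z{\left(d,a \right)} = \frac{9}{9 + a}$
$-224 - z{\left(n,22 \right)} = -224 - \frac{9}{9 + 22} = -224 - \frac{9}{31} = - \frac{6953}{31}$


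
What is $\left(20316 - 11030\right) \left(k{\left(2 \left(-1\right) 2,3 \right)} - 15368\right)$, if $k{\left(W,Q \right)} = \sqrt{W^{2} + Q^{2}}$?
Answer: $-142660818$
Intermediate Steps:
$k{\left(W,Q \right)} = \sqrt{Q^{2} + W^{2}}$
$\left(20316 - 11030\right) \left(k{\left(2 \left(-1\right) 2,3 \right)} - 15368\right) = \left(20316 - 11030\right) \left(\sqrt{3^{2} + \left(2 \left(-1\right) 2\right)^{2}} - 15368\right) = 9286 \left(\sqrt{9 + \left(\left(-2\right) 2\right)^{2}} - 15368\right) = 9286 \left(\sqrt{9 + \left(-4\right)^{2}} - 15368\right) = 9286 \left(\sqrt{9 + 16} - 15368\right) = 9286 \left(\sqrt{25} - 15368\right) = 9286 \left(5 - 15368\right) = 9286 \left(-15363\right) = -142660818$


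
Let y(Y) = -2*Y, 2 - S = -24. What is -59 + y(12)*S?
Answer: -683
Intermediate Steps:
S = 26 (S = 2 - 1*(-24) = 2 + 24 = 26)
-59 + y(12)*S = -59 - 2*12*26 = -59 - 24*26 = -59 - 624 = -683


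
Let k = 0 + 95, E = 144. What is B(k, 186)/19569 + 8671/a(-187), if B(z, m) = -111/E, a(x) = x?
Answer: -740434661/15968304 ≈ -46.369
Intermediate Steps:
k = 95
B(z, m) = -37/48 (B(z, m) = -111/144 = -111*1/144 = -37/48)
B(k, 186)/19569 + 8671/a(-187) = -37/48/19569 + 8671/(-187) = -37/48*1/19569 + 8671*(-1/187) = -37/939312 - 8671/187 = -740434661/15968304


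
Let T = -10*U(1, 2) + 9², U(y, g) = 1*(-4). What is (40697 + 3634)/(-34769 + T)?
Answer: -44331/34648 ≈ -1.2795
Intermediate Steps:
U(y, g) = -4
T = 121 (T = -10*(-4) + 9² = 40 + 81 = 121)
(40697 + 3634)/(-34769 + T) = (40697 + 3634)/(-34769 + 121) = 44331/(-34648) = 44331*(-1/34648) = -44331/34648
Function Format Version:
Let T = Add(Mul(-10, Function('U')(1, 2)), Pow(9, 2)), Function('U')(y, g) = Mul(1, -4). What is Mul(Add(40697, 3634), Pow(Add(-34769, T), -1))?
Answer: Rational(-44331, 34648) ≈ -1.2795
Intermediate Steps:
Function('U')(y, g) = -4
T = 121 (T = Add(Mul(-10, -4), Pow(9, 2)) = Add(40, 81) = 121)
Mul(Add(40697, 3634), Pow(Add(-34769, T), -1)) = Mul(Add(40697, 3634), Pow(Add(-34769, 121), -1)) = Mul(44331, Pow(-34648, -1)) = Mul(44331, Rational(-1, 34648)) = Rational(-44331, 34648)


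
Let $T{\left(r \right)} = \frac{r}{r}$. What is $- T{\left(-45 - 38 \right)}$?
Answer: $-1$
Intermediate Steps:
$T{\left(r \right)} = 1$
$- T{\left(-45 - 38 \right)} = \left(-1\right) 1 = -1$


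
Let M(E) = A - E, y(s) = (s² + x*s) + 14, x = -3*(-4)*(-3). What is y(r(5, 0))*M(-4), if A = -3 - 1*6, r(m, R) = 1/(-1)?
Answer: -255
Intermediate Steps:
r(m, R) = -1
x = -36 (x = 12*(-3) = -36)
A = -9 (A = -3 - 6 = -9)
y(s) = 14 + s² - 36*s (y(s) = (s² - 36*s) + 14 = 14 + s² - 36*s)
M(E) = -9 - E
y(r(5, 0))*M(-4) = (14 + (-1)² - 36*(-1))*(-9 - 1*(-4)) = (14 + 1 + 36)*(-9 + 4) = 51*(-5) = -255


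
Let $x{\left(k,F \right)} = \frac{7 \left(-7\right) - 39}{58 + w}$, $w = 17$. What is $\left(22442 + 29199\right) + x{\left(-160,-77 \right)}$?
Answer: $\frac{3872987}{75} \approx 51640.0$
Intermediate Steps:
$x{\left(k,F \right)} = - \frac{88}{75}$ ($x{\left(k,F \right)} = \frac{7 \left(-7\right) - 39}{58 + 17} = \frac{-49 - 39}{75} = \left(-88\right) \frac{1}{75} = - \frac{88}{75}$)
$\left(22442 + 29199\right) + x{\left(-160,-77 \right)} = \left(22442 + 29199\right) - \frac{88}{75} = 51641 - \frac{88}{75} = \frac{3872987}{75}$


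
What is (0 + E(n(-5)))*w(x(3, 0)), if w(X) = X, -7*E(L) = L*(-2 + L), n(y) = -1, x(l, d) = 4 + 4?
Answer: -24/7 ≈ -3.4286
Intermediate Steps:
x(l, d) = 8
E(L) = -L*(-2 + L)/7
(0 + E(n(-5)))*w(x(3, 0)) = (0 + (⅐)*(-1)*(2 - 1*(-1)))*8 = (0 + (⅐)*(-1)*(2 + 1))*8 = (0 + (⅐)*(-1)*3)*8 = (0 - 3/7)*8 = -3/7*8 = -24/7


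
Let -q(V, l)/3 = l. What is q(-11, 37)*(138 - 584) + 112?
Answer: 49618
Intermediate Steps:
q(V, l) = -3*l
q(-11, 37)*(138 - 584) + 112 = (-3*37)*(138 - 584) + 112 = -111*(-446) + 112 = 49506 + 112 = 49618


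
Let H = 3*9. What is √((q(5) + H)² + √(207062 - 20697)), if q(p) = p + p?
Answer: √(1369 + √186365) ≈ 42.435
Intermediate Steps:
H = 27
q(p) = 2*p
√((q(5) + H)² + √(207062 - 20697)) = √((2*5 + 27)² + √(207062 - 20697)) = √((10 + 27)² + √186365) = √(37² + √186365) = √(1369 + √186365)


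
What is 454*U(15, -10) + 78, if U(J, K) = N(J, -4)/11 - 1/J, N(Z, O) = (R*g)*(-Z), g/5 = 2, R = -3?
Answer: 3072376/165 ≈ 18620.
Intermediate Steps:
g = 10 (g = 5*2 = 10)
N(Z, O) = 30*Z (N(Z, O) = (-3*10)*(-Z) = -(-30)*Z = 30*Z)
U(J, K) = -1/J + 30*J/11 (U(J, K) = (30*J)/11 - 1/J = (30*J)*(1/11) - 1/J = 30*J/11 - 1/J = -1/J + 30*J/11)
454*U(15, -10) + 78 = 454*(-1/15 + (30/11)*15) + 78 = 454*(-1*1/15 + 450/11) + 78 = 454*(-1/15 + 450/11) + 78 = 454*(6739/165) + 78 = 3059506/165 + 78 = 3072376/165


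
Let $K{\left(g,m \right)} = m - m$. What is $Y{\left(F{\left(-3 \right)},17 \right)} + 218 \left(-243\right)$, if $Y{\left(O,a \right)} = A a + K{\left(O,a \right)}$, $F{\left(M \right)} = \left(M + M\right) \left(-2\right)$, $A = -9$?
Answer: $-53127$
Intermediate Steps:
$K{\left(g,m \right)} = 0$
$F{\left(M \right)} = - 4 M$ ($F{\left(M \right)} = 2 M \left(-2\right) = - 4 M$)
$Y{\left(O,a \right)} = - 9 a$ ($Y{\left(O,a \right)} = - 9 a + 0 = - 9 a$)
$Y{\left(F{\left(-3 \right)},17 \right)} + 218 \left(-243\right) = \left(-9\right) 17 + 218 \left(-243\right) = -153 - 52974 = -53127$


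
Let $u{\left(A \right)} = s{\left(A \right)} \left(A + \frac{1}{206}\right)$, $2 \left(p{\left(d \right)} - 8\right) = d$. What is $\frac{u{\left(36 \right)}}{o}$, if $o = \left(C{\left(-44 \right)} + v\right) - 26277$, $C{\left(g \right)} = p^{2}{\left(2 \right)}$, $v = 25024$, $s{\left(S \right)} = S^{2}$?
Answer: $- \frac{1201554}{30179} \approx -39.814$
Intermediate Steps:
$p{\left(d \right)} = 8 + \frac{d}{2}$
$C{\left(g \right)} = 81$ ($C{\left(g \right)} = \left(8 + \frac{1}{2} \cdot 2\right)^{2} = \left(8 + 1\right)^{2} = 9^{2} = 81$)
$u{\left(A \right)} = A^{2} \left(\frac{1}{206} + A\right)$ ($u{\left(A \right)} = A^{2} \left(A + \frac{1}{206}\right) = A^{2} \left(\frac{1}{206} + A\right)$)
$o = -1172$ ($o = \left(81 + 25024\right) - 26277 = 25105 - 26277 = -1172$)
$\frac{u{\left(36 \right)}}{o} = \frac{36^{2} \left(\frac{1}{206} + 36\right)}{-1172} = 1296 \cdot \frac{7417}{206} \left(- \frac{1}{1172}\right) = \frac{4806216}{103} \left(- \frac{1}{1172}\right) = - \frac{1201554}{30179}$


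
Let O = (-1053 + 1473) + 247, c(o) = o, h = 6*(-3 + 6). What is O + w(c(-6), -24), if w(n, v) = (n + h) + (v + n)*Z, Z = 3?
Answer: 589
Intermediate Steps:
h = 18 (h = 6*3 = 18)
w(n, v) = 18 + 3*v + 4*n (w(n, v) = (n + 18) + (v + n)*3 = (18 + n) + (n + v)*3 = (18 + n) + (3*n + 3*v) = 18 + 3*v + 4*n)
O = 667 (O = 420 + 247 = 667)
O + w(c(-6), -24) = 667 + (18 + 3*(-24) + 4*(-6)) = 667 + (18 - 72 - 24) = 667 - 78 = 589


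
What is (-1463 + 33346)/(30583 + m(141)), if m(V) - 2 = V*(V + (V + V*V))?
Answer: 31883/2873568 ≈ 0.011095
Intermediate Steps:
m(V) = 2 + V*(V² + 2*V) (m(V) = 2 + V*(V + (V + V*V)) = 2 + V*(V + (V + V²)) = 2 + V*(V² + 2*V))
(-1463 + 33346)/(30583 + m(141)) = (-1463 + 33346)/(30583 + (2 + 141³ + 2*141²)) = 31883/(30583 + (2 + 2803221 + 2*19881)) = 31883/(30583 + (2 + 2803221 + 39762)) = 31883/(30583 + 2842985) = 31883/2873568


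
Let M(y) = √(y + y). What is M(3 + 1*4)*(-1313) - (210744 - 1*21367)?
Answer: -189377 - 1313*√14 ≈ -1.9429e+5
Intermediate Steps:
M(y) = √2*√y (M(y) = √(2*y) = √2*√y)
M(3 + 1*4)*(-1313) - (210744 - 1*21367) = (√2*√(3 + 1*4))*(-1313) - (210744 - 1*21367) = (√2*√(3 + 4))*(-1313) - (210744 - 21367) = (√2*√7)*(-1313) - 1*189377 = √14*(-1313) - 189377 = -1313*√14 - 189377 = -189377 - 1313*√14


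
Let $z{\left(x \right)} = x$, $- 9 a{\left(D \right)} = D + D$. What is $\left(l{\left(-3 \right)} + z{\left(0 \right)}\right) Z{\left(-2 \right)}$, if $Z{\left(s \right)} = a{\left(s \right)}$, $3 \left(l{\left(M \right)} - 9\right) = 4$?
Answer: $\frac{124}{27} \approx 4.5926$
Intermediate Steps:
$a{\left(D \right)} = - \frac{2 D}{9}$ ($a{\left(D \right)} = - \frac{D + D}{9} = - \frac{2 D}{9}$)
$l{\left(M \right)} = \frac{31}{3}$ ($l{\left(M \right)} = 9 + \frac{1}{3} \cdot 4 = 9 + \frac{4}{3} = \frac{31}{3}$)
$Z{\left(s \right)} = - \frac{2 s}{9}$
$\left(l{\left(-3 \right)} + z{\left(0 \right)}\right) Z{\left(-2 \right)} = \left(\frac{31}{3} + 0\right) \left(\left(- \frac{2}{9}\right) \left(-2\right)\right) = \frac{31}{3} \cdot \frac{4}{9} = \frac{124}{27}$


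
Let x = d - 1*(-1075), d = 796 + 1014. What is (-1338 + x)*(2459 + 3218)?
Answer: 8782319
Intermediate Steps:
d = 1810
x = 2885 (x = 1810 - 1*(-1075) = 1810 + 1075 = 2885)
(-1338 + x)*(2459 + 3218) = (-1338 + 2885)*(2459 + 3218) = 1547*5677 = 8782319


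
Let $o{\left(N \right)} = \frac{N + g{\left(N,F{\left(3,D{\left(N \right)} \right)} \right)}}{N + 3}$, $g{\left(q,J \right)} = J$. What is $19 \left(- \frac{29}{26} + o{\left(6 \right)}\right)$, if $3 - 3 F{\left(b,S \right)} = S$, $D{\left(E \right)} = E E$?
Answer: $- \frac{7429}{234} \approx -31.748$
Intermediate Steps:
$D{\left(E \right)} = E^{2}$
$F{\left(b,S \right)} = 1 - \frac{S}{3}$
$o{\left(N \right)} = \frac{1 + N - \frac{N^{2}}{3}}{3 + N}$ ($o{\left(N \right)} = \frac{N - \left(-1 + \frac{N^{2}}{3}\right)}{N + 3} = \frac{1 + N - \frac{N^{2}}{3}}{3 + N}$)
$19 \left(- \frac{29}{26} + o{\left(6 \right)}\right) = 19 \left(- \frac{29}{26} + \frac{1 + 6 - \frac{6^{2}}{3}}{3 + 6}\right) = 19 \left(\left(-29\right) \frac{1}{26} + \frac{1 + 6 - 12}{9}\right) = 19 \left(- \frac{29}{26} + \frac{1 + 6 - 12}{9}\right) = 19 \left(- \frac{29}{26} + \frac{1}{9} \left(-5\right)\right) = 19 \left(- \frac{29}{26} - \frac{5}{9}\right) = 19 \left(- \frac{391}{234}\right) = - \frac{7429}{234}$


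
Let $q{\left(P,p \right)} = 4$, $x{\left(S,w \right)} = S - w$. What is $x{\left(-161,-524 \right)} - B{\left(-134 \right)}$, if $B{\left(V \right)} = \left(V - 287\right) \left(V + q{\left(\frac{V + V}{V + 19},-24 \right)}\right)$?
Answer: $-54367$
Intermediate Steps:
$B{\left(V \right)} = \left(-287 + V\right) \left(4 + V\right)$ ($B{\left(V \right)} = \left(V - 287\right) \left(V + 4\right) = \left(-287 + V\right) \left(4 + V\right)$)
$x{\left(-161,-524 \right)} - B{\left(-134 \right)} = \left(-161 - -524\right) - \left(-1148 + \left(-134\right)^{2} - -37922\right) = \left(-161 + 524\right) - \left(-1148 + 17956 + 37922\right) = 363 - 54730 = -54367$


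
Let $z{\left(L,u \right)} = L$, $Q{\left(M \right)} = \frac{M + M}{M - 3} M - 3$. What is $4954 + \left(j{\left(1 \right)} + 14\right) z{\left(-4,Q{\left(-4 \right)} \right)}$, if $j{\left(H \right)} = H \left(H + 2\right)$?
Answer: $4886$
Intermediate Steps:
$Q{\left(M \right)} = -3 + \frac{2 M^{2}}{-3 + M}$ ($Q{\left(M \right)} = \frac{2 M}{-3 + M} M - 3 = \frac{2 M^{2}}{-3 + M} - 3 = -3 + \frac{2 M^{2}}{-3 + M}$)
$j{\left(H \right)} = H \left(2 + H\right)$
$4954 + \left(j{\left(1 \right)} + 14\right) z{\left(-4,Q{\left(-4 \right)} \right)} = 4954 + \left(1 \left(2 + 1\right) + 14\right) \left(-4\right) = 4954 + \left(1 \cdot 3 + 14\right) \left(-4\right) = 4954 + \left(3 + 14\right) \left(-4\right) = 4954 + 17 \left(-4\right) = 4954 - 68 = 4886$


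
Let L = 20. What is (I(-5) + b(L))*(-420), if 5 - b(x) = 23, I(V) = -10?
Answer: 11760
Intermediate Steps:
b(x) = -18 (b(x) = 5 - 1*23 = 5 - 23 = -18)
(I(-5) + b(L))*(-420) = (-10 - 18)*(-420) = -28*(-420) = 11760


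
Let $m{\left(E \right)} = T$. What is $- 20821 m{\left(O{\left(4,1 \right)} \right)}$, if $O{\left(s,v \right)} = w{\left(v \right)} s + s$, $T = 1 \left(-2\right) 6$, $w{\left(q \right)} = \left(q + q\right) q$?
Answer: $249852$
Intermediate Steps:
$w{\left(q \right)} = 2 q^{2}$ ($w{\left(q \right)} = 2 q q = 2 q^{2}$)
$T = -12$ ($T = \left(-2\right) 6 = -12$)
$O{\left(s,v \right)} = s + 2 s v^{2}$ ($O{\left(s,v \right)} = 2 v^{2} s + s = 2 s v^{2} + s = s + 2 s v^{2}$)
$m{\left(E \right)} = -12$
$- 20821 m{\left(O{\left(4,1 \right)} \right)} = \left(-20821\right) \left(-12\right) = 249852$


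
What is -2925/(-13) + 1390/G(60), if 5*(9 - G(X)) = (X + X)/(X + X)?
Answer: 8425/22 ≈ 382.95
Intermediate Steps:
G(X) = 44/5 (G(X) = 9 - (X + X)/(5*(X + X)) = 9 - 2*X/(5*(2*X)) = 9 - 2*X*1/(2*X)/5 = 9 - ⅕*1 = 9 - ⅕ = 44/5)
-2925/(-13) + 1390/G(60) = -2925/(-13) + 1390/(44/5) = -2925*(-1/13) + 1390*(5/44) = 225 + 3475/22 = 8425/22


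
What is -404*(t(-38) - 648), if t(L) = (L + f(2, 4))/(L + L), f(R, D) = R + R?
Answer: 4970614/19 ≈ 2.6161e+5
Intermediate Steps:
f(R, D) = 2*R
t(L) = (4 + L)/(2*L) (t(L) = (L + 2*2)/(L + L) = (L + 4)/((2*L)) = (4 + L)*(1/(2*L)) = (4 + L)/(2*L))
-404*(t(-38) - 648) = -404*((1/2)*(4 - 38)/(-38) - 648) = -404*((1/2)*(-1/38)*(-34) - 648) = -404*(17/38 - 648) = -404*(-24607/38) = 4970614/19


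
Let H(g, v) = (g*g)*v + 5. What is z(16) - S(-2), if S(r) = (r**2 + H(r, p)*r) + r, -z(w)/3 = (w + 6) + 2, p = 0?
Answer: -64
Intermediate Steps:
H(g, v) = 5 + v*g**2 (H(g, v) = g**2*v + 5 = v*g**2 + 5 = 5 + v*g**2)
z(w) = -24 - 3*w (z(w) = -3*((w + 6) + 2) = -3*((6 + w) + 2) = -3*(8 + w) = -24 - 3*w)
S(r) = r**2 + 6*r (S(r) = (r**2 + (5 + 0*r**2)*r) + r = (r**2 + (5 + 0)*r) + r = (r**2 + 5*r) + r = r**2 + 6*r)
z(16) - S(-2) = (-24 - 3*16) - (-2)*(6 - 2) = (-24 - 48) - (-2)*4 = -72 - 1*(-8) = -72 + 8 = -64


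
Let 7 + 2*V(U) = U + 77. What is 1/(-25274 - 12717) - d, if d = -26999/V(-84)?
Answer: -146531288/37991 ≈ -3857.0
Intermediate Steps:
V(U) = 35 + U/2 (V(U) = -7/2 + (U + 77)/2 = -7/2 + (77 + U)/2 = -7/2 + (77/2 + U/2) = 35 + U/2)
d = 3857 (d = -26999/(35 + (½)*(-84)) = -26999/(35 - 42) = -26999/(-7) = -26999*(-⅐) = 3857)
1/(-25274 - 12717) - d = 1/(-25274 - 12717) - 1*3857 = 1/(-37991) - 3857 = -1/37991 - 3857 = -146531288/37991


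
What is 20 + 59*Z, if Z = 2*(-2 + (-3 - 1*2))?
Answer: -806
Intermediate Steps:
Z = -14 (Z = 2*(-2 + (-3 - 2)) = 2*(-2 - 5) = 2*(-7) = -14)
20 + 59*Z = 20 + 59*(-14) = 20 - 826 = -806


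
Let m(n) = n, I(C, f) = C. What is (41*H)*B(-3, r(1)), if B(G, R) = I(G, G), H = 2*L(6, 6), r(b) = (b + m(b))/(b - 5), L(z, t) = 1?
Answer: -246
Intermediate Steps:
r(b) = 2*b/(-5 + b) (r(b) = (b + b)/(b - 5) = (2*b)/(-5 + b) = 2*b/(-5 + b))
H = 2 (H = 2*1 = 2)
B(G, R) = G
(41*H)*B(-3, r(1)) = (41*2)*(-3) = 82*(-3) = -246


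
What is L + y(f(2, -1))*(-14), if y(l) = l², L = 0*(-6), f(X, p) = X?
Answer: -56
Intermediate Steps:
L = 0
L + y(f(2, -1))*(-14) = 0 + 2²*(-14) = 0 + 4*(-14) = 0 - 56 = -56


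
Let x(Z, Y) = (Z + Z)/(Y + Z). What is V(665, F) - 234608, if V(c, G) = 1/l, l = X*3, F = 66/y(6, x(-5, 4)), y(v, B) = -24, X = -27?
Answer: -19003249/81 ≈ -2.3461e+5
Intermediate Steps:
x(Z, Y) = 2*Z/(Y + Z) (x(Z, Y) = (2*Z)/(Y + Z) = 2*Z/(Y + Z))
F = -11/4 (F = 66/(-24) = 66*(-1/24) = -11/4 ≈ -2.7500)
l = -81 (l = -27*3 = -81)
V(c, G) = -1/81 (V(c, G) = 1/(-81) = -1/81)
V(665, F) - 234608 = -1/81 - 234608 = -19003249/81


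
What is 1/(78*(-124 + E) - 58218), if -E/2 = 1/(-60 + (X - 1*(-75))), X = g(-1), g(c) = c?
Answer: -7/475308 ≈ -1.4727e-5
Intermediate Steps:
X = -1
E = -⅐ (E = -2/(-60 + (-1 - 1*(-75))) = -2/(-60 + (-1 + 75)) = -2/(-60 + 74) = -2/14 = -2*1/14 = -⅐ ≈ -0.14286)
1/(78*(-124 + E) - 58218) = 1/(78*(-124 - ⅐) - 58218) = 1/(78*(-869/7) - 58218) = 1/(-67782/7 - 58218) = 1/(-475308/7) = -7/475308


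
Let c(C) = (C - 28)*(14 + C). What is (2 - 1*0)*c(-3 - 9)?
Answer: -160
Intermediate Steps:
c(C) = (-28 + C)*(14 + C)
(2 - 1*0)*c(-3 - 9) = (2 - 1*0)*(-392 + (-3 - 9)² - 14*(-3 - 9)) = (2 + 0)*(-392 + (-12)² - 14*(-12)) = 2*(-392 + 144 + 168) = 2*(-80) = -160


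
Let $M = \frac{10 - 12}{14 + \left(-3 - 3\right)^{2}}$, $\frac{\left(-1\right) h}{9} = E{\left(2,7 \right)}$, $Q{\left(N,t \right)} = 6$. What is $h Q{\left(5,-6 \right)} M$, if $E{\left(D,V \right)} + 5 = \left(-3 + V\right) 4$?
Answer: $\frac{594}{25} \approx 23.76$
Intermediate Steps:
$E{\left(D,V \right)} = -17 + 4 V$ ($E{\left(D,V \right)} = -5 + \left(-3 + V\right) 4 = -5 + \left(-12 + 4 V\right) = -17 + 4 V$)
$h = -99$ ($h = - 9 \left(-17 + 4 \cdot 7\right) = - 9 \left(-17 + 28\right) = \left(-9\right) 11 = -99$)
$M = - \frac{1}{25}$ ($M = - \frac{2}{14 + \left(-6\right)^{2}} = - \frac{2}{14 + 36} = - \frac{2}{50} = \left(-2\right) \frac{1}{50} = - \frac{1}{25} \approx -0.04$)
$h Q{\left(5,-6 \right)} M = \left(-99\right) 6 \left(- \frac{1}{25}\right) = \left(-594\right) \left(- \frac{1}{25}\right) = \frac{594}{25}$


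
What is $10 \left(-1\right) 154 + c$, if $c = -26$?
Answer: $-1566$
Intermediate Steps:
$10 \left(-1\right) 154 + c = 10 \left(-1\right) 154 - 26 = \left(-10\right) 154 - 26 = -1540 - 26 = -1566$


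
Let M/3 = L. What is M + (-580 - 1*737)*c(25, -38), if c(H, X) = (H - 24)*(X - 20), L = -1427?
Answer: 72105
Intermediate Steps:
M = -4281 (M = 3*(-1427) = -4281)
c(H, X) = (-24 + H)*(-20 + X)
M + (-580 - 1*737)*c(25, -38) = -4281 + (-580 - 1*737)*(480 - 24*(-38) - 20*25 + 25*(-38)) = -4281 + (-580 - 737)*(480 + 912 - 500 - 950) = -4281 - 1317*(-58) = -4281 + 76386 = 72105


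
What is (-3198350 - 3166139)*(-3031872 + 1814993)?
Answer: 7744813009831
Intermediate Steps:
(-3198350 - 3166139)*(-3031872 + 1814993) = -6364489*(-1216879) = 7744813009831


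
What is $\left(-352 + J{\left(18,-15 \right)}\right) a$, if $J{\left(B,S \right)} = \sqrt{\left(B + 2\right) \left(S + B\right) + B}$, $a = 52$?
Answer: $-18304 + 52 \sqrt{78} \approx -17845.0$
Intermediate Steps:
$J{\left(B,S \right)} = \sqrt{B + \left(2 + B\right) \left(B + S\right)}$ ($J{\left(B,S \right)} = \sqrt{\left(2 + B\right) \left(B + S\right) + B} = \sqrt{B + \left(2 + B\right) \left(B + S\right)}$)
$\left(-352 + J{\left(18,-15 \right)}\right) a = \left(-352 + \sqrt{18^{2} + 2 \left(-15\right) + 3 \cdot 18 + 18 \left(-15\right)}\right) 52 = \left(-352 + \sqrt{324 - 30 + 54 - 270}\right) 52 = \left(-352 + \sqrt{78}\right) 52 = -18304 + 52 \sqrt{78}$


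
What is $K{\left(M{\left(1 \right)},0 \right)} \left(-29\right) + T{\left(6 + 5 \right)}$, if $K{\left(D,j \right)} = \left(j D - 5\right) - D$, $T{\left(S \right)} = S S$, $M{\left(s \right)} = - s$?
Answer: $237$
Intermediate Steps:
$T{\left(S \right)} = S^{2}$
$K{\left(D,j \right)} = -5 - D + D j$ ($K{\left(D,j \right)} = \left(D j - 5\right) - D = \left(-5 + D j\right) - D = -5 - D + D j$)
$K{\left(M{\left(1 \right)},0 \right)} \left(-29\right) + T{\left(6 + 5 \right)} = \left(-5 - \left(-1\right) 1 + \left(-1\right) 1 \cdot 0\right) \left(-29\right) + \left(6 + 5\right)^{2} = \left(-5 - -1 - 0\right) \left(-29\right) + 11^{2} = \left(-5 + 1 + 0\right) \left(-29\right) + 121 = \left(-4\right) \left(-29\right) + 121 = 116 + 121 = 237$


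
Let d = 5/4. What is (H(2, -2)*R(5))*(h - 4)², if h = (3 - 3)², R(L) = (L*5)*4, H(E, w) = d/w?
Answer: -1000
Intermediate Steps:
d = 5/4 (d = 5*(¼) = 5/4 ≈ 1.2500)
H(E, w) = 5/(4*w)
R(L) = 20*L (R(L) = (5*L)*4 = 20*L)
h = 0 (h = 0² = 0)
(H(2, -2)*R(5))*(h - 4)² = (((5/4)/(-2))*(20*5))*(0 - 4)² = (((5/4)*(-½))*100)*(-4)² = -5/8*100*16 = -125/2*16 = -1000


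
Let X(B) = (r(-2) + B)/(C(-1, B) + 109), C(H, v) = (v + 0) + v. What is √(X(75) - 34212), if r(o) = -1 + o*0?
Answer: I*√1676374/7 ≈ 184.96*I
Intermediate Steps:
C(H, v) = 2*v (C(H, v) = v + v = 2*v)
r(o) = -1 (r(o) = -1 + 0 = -1)
X(B) = (-1 + B)/(109 + 2*B) (X(B) = (-1 + B)/(2*B + 109) = (-1 + B)/(109 + 2*B))
√(X(75) - 34212) = √((-1 + 75)/(109 + 2*75) - 34212) = √(74/(109 + 150) - 34212) = √(74/259 - 34212) = √((1/259)*74 - 34212) = √(2/7 - 34212) = √(-239482/7) = I*√1676374/7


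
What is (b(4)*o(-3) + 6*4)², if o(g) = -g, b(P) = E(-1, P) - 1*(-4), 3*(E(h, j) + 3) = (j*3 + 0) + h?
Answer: 1444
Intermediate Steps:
E(h, j) = -3 + j + h/3 (E(h, j) = -3 + ((j*3 + 0) + h)/3 = -3 + ((3*j + 0) + h)/3 = -3 + (3*j + h)/3 = -3 + (h + 3*j)/3 = -3 + (j + h/3) = -3 + j + h/3)
b(P) = ⅔ + P (b(P) = (-3 + P + (⅓)*(-1)) - 1*(-4) = (-3 + P - ⅓) + 4 = (-10/3 + P) + 4 = ⅔ + P)
(b(4)*o(-3) + 6*4)² = ((⅔ + 4)*(-1*(-3)) + 6*4)² = ((14/3)*3 + 24)² = (14 + 24)² = 38² = 1444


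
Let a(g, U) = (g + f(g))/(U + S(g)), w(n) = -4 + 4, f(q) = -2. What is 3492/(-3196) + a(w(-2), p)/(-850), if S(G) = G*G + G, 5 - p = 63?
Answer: -1265897/1158550 ≈ -1.0927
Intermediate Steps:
p = -58 (p = 5 - 1*63 = 5 - 63 = -58)
w(n) = 0
S(G) = G + G² (S(G) = G² + G = G + G²)
a(g, U) = (-2 + g)/(U + g*(1 + g)) (a(g, U) = (g - 2)/(U + g*(1 + g)) = (-2 + g)/(U + g*(1 + g)))
3492/(-3196) + a(w(-2), p)/(-850) = 3492/(-3196) + ((-2 + 0)/(-58 + 0*(1 + 0)))/(-850) = 3492*(-1/3196) + (-2/(-58 + 0*1))*(-1/850) = -873/799 + (-2/(-58 + 0))*(-1/850) = -873/799 + (-2/(-58))*(-1/850) = -873/799 - 1/58*(-2)*(-1/850) = -873/799 + (1/29)*(-1/850) = -873/799 - 1/24650 = -1265897/1158550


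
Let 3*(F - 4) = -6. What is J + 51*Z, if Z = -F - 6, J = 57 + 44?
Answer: -307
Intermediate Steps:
F = 2 (F = 4 + (⅓)*(-6) = 4 - 2 = 2)
J = 101
Z = -8 (Z = -1*2 - 6 = -2 - 6 = -8)
J + 51*Z = 101 + 51*(-8) = 101 - 408 = -307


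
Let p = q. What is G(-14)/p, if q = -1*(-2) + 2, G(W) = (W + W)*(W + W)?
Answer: 196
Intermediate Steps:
G(W) = 4*W² (G(W) = (2*W)*(2*W) = 4*W²)
q = 4 (q = 2 + 2 = 4)
p = 4
G(-14)/p = (4*(-14)²)/4 = (4*196)/4 = (¼)*784 = 196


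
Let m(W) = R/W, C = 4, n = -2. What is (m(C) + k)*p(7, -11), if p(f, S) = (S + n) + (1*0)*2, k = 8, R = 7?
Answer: -507/4 ≈ -126.75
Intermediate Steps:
p(f, S) = -2 + S (p(f, S) = (S - 2) + (1*0)*2 = (-2 + S) + 0*2 = (-2 + S) + 0 = -2 + S)
m(W) = 7/W
(m(C) + k)*p(7, -11) = (7/4 + 8)*(-2 - 11) = (7*(¼) + 8)*(-13) = (7/4 + 8)*(-13) = (39/4)*(-13) = -507/4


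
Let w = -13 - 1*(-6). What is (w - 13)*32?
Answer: -640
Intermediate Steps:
w = -7 (w = -13 + 6 = -7)
(w - 13)*32 = (-7 - 13)*32 = -20*32 = -640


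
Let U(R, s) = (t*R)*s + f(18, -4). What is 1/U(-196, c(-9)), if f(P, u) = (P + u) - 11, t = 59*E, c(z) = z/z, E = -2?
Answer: 1/23131 ≈ 4.3232e-5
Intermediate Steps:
c(z) = 1
t = -118 (t = 59*(-2) = -118)
f(P, u) = -11 + P + u
U(R, s) = 3 - 118*R*s (U(R, s) = (-118*R)*s + (-11 + 18 - 4) = -118*R*s + 3 = 3 - 118*R*s)
1/U(-196, c(-9)) = 1/(3 - 118*(-196)*1) = 1/(3 + 23128) = 1/23131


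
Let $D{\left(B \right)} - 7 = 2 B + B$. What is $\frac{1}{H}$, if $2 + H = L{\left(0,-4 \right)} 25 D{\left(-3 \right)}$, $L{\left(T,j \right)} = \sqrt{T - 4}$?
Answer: $- \frac{1}{5002} + \frac{25 i}{2501} \approx -0.00019992 + 0.009996 i$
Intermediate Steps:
$L{\left(T,j \right)} = \sqrt{-4 + T}$
$D{\left(B \right)} = 7 + 3 B$ ($D{\left(B \right)} = 7 + \left(2 B + B\right) = 7 + 3 B$)
$H = -2 - 100 i$ ($H = -2 + \sqrt{-4 + 0} \cdot 25 \left(7 + 3 \left(-3\right)\right) = -2 + \sqrt{-4} \cdot 25 \left(7 - 9\right) = -2 + 2 i 25 \left(-2\right) = -2 + 50 i \left(-2\right) = -2 - 100 i \approx -2.0 - 100.0 i$)
$\frac{1}{H} = \frac{1}{-2 - 100 i} = \frac{-2 + 100 i}{10004}$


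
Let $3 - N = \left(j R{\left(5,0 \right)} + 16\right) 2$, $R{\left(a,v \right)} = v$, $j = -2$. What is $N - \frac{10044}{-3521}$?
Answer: $- \frac{92065}{3521} \approx -26.147$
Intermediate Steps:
$N = -29$ ($N = 3 - \left(\left(-2\right) 0 + 16\right) 2 = 3 - \left(0 + 16\right) 2 = 3 - 16 \cdot 2 = 3 - 32 = -29$)
$N - \frac{10044}{-3521} = -29 - \frac{10044}{-3521} = -29 - 10044 \left(- \frac{1}{3521}\right) = -29 - - \frac{10044}{3521} = -29 + \frac{10044}{3521} = - \frac{92065}{3521}$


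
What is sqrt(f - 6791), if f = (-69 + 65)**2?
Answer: 5*I*sqrt(271) ≈ 82.31*I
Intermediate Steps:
f = 16 (f = (-4)**2 = 16)
sqrt(f - 6791) = sqrt(16 - 6791) = sqrt(-6775) = 5*I*sqrt(271)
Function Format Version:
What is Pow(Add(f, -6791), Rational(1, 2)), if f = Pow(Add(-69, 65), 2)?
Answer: Mul(5, I, Pow(271, Rational(1, 2))) ≈ Mul(82.310, I)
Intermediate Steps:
f = 16 (f = Pow(-4, 2) = 16)
Pow(Add(f, -6791), Rational(1, 2)) = Pow(Add(16, -6791), Rational(1, 2)) = Pow(-6775, Rational(1, 2)) = Mul(5, I, Pow(271, Rational(1, 2)))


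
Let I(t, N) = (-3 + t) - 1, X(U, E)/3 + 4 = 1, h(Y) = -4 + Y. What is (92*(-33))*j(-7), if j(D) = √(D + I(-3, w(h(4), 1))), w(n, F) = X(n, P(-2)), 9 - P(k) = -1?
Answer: -3036*I*√14 ≈ -11360.0*I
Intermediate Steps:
P(k) = 10 (P(k) = 9 - 1*(-1) = 9 + 1 = 10)
X(U, E) = -9 (X(U, E) = -12 + 3*1 = -12 + 3 = -9)
w(n, F) = -9
I(t, N) = -4 + t
j(D) = √(-7 + D) (j(D) = √(D + (-4 - 3)) = √(D - 7) = √(-7 + D))
(92*(-33))*j(-7) = (92*(-33))*√(-7 - 7) = -3036*I*√14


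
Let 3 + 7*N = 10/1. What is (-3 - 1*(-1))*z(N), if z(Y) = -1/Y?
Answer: 2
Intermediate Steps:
N = 1 (N = -3/7 + (10/1)/7 = -3/7 + (10*1)/7 = -3/7 + (1/7)*10 = -3/7 + 10/7 = 1)
(-3 - 1*(-1))*z(N) = (-3 - 1*(-1))*(-1/1) = (-3 + 1)*(-1*1) = -2*(-1) = 2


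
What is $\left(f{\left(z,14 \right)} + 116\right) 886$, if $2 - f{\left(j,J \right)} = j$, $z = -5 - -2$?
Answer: $107206$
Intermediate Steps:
$z = -3$ ($z = -5 + 2 = -3$)
$f{\left(j,J \right)} = 2 - j$
$\left(f{\left(z,14 \right)} + 116\right) 886 = \left(\left(2 - -3\right) + 116\right) 886 = \left(\left(2 + 3\right) + 116\right) 886 = \left(5 + 116\right) 886 = 121 \cdot 886 = 107206$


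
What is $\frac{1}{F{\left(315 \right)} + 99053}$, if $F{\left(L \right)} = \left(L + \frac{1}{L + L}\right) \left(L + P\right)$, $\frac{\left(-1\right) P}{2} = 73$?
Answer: $\frac{630}{95941609} \approx 6.5665 \cdot 10^{-6}$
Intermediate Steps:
$P = -146$ ($P = \left(-2\right) 73 = -146$)
$F{\left(L \right)} = \left(-146 + L\right) \left(L + \frac{1}{2 L}\right)$ ($F{\left(L \right)} = \left(L + \frac{1}{L + L}\right) \left(L - 146\right) = \left(L + \frac{1}{2 L}\right) \left(-146 + L\right) = \left(-146 + L\right) \left(L + \frac{1}{2 L}\right)$)
$\frac{1}{F{\left(315 \right)} + 99053} = \frac{1}{\left(\frac{1}{2} + 315^{2} - 45990 - \frac{73}{315}\right) + 99053} = \frac{1}{\left(\frac{1}{2} + 99225 - 45990 - \frac{73}{315}\right) + 99053} = \frac{1}{\frac{33538219}{630} + 99053} = \frac{1}{\frac{95941609}{630}} = \frac{630}{95941609}$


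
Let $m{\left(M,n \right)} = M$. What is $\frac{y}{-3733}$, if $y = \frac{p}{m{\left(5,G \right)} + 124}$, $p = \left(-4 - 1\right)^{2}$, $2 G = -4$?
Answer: $- \frac{25}{481557} \approx -5.1915 \cdot 10^{-5}$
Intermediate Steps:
$G = -2$ ($G = \frac{1}{2} \left(-4\right) = -2$)
$p = 25$ ($p = \left(-5\right)^{2} = 25$)
$y = \frac{25}{129}$ ($y = \frac{25}{5 + 124} = \frac{25}{129} \approx 0.1938$)
$\frac{y}{-3733} = \frac{25}{129 \left(-3733\right)} = \frac{25}{129} \left(- \frac{1}{3733}\right) = - \frac{25}{481557}$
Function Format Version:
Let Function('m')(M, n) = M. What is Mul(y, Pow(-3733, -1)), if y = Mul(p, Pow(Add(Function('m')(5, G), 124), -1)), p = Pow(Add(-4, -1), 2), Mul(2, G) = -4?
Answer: Rational(-25, 481557) ≈ -5.1915e-5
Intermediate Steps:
G = -2 (G = Mul(Rational(1, 2), -4) = -2)
p = 25 (p = Pow(-5, 2) = 25)
y = Rational(25, 129) (y = Mul(25, Pow(Add(5, 124), -1)) = Mul(25, Pow(129, -1)) = Mul(25, Rational(1, 129)) = Rational(25, 129) ≈ 0.19380)
Mul(y, Pow(-3733, -1)) = Mul(Rational(25, 129), Pow(-3733, -1)) = Mul(Rational(25, 129), Rational(-1, 3733)) = Rational(-25, 481557)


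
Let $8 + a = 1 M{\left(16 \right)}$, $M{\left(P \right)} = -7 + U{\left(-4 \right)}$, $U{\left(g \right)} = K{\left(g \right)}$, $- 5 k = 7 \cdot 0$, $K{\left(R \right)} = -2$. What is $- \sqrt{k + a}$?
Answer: $- i \sqrt{17} \approx - 4.1231 i$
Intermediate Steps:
$k = 0$ ($k = - \frac{7 \cdot 0}{5} = \left(- \frac{1}{5}\right) 0 = 0$)
$U{\left(g \right)} = -2$
$M{\left(P \right)} = -9$ ($M{\left(P \right)} = -7 - 2 = -9$)
$a = -17$ ($a = -8 + 1 \left(-9\right) = -8 - 9 = -17$)
$- \sqrt{k + a} = - \sqrt{0 - 17} = - \sqrt{-17} = - i \sqrt{17}$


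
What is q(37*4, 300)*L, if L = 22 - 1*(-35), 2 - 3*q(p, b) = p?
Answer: -2774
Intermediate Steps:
q(p, b) = ⅔ - p/3
L = 57 (L = 22 + 35 = 57)
q(37*4, 300)*L = (⅔ - 37*4/3)*57 = (⅔ - ⅓*148)*57 = (⅔ - 148/3)*57 = -146/3*57 = -2774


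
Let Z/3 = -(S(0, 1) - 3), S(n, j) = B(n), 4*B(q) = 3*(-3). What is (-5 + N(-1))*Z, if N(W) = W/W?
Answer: -63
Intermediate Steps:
B(q) = -9/4 (B(q) = (3*(-3))/4 = (1/4)*(-9) = -9/4)
N(W) = 1
S(n, j) = -9/4
Z = 63/4 (Z = 3*(-(-9/4 - 3)) = 3*(-1*(-21/4)) = 3*(21/4) = 63/4 ≈ 15.750)
(-5 + N(-1))*Z = (-5 + 1)*(63/4) = -4*63/4 = -63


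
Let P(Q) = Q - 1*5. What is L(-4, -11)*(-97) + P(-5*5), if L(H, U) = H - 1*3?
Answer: 649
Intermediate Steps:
L(H, U) = -3 + H (L(H, U) = H - 3 = -3 + H)
P(Q) = -5 + Q (P(Q) = Q - 5 = -5 + Q)
L(-4, -11)*(-97) + P(-5*5) = (-3 - 4)*(-97) + (-5 - 5*5) = -7*(-97) + (-5 - 25) = 679 - 30 = 649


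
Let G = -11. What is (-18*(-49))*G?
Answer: -9702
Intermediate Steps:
(-18*(-49))*G = -18*(-49)*(-11) = 882*(-11) = -9702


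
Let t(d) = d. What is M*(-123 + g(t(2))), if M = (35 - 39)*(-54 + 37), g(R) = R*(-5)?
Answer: -9044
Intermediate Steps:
g(R) = -5*R
M = 68 (M = -4*(-17) = 68)
M*(-123 + g(t(2))) = 68*(-123 - 5*2) = 68*(-123 - 10) = 68*(-133) = -9044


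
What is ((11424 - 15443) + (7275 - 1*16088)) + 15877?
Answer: 3045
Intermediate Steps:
((11424 - 15443) + (7275 - 1*16088)) + 15877 = (-4019 + (7275 - 16088)) + 15877 = (-4019 - 8813) + 15877 = -12832 + 15877 = 3045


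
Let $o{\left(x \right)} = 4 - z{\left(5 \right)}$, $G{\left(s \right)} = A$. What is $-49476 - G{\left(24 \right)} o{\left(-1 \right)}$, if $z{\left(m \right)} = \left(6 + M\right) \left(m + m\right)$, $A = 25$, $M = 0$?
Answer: $-48076$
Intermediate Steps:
$G{\left(s \right)} = 25$
$z{\left(m \right)} = 12 m$ ($z{\left(m \right)} = \left(6 + 0\right) \left(m + m\right) = 6 \cdot 2 m = 12 m$)
$o{\left(x \right)} = -56$ ($o{\left(x \right)} = 4 - 12 \cdot 5 = 4 - 60 = -56$)
$-49476 - G{\left(24 \right)} o{\left(-1 \right)} = -49476 - 25 \left(-56\right) = -49476 - -1400 = -49476 + 1400 = -48076$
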